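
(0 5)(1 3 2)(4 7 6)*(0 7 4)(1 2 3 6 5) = (0 1 6)(5 7)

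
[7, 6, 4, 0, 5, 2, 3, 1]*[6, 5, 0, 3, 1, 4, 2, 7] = [7, 2, 1, 6, 4, 0, 3, 5]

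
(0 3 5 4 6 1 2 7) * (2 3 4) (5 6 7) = (0 4 7) (1 3 6) (2 5) 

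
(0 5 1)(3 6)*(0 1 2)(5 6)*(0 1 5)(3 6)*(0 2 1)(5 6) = (0 3 2)(1 6 5)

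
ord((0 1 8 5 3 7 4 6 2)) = 9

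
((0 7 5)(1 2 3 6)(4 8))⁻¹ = (0 5 7)(1 6 3 2)(4 8)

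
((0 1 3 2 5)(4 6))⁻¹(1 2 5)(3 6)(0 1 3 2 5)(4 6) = (0 3 5)(2 4)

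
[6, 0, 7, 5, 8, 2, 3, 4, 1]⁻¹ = [1, 8, 5, 6, 7, 3, 0, 2, 4]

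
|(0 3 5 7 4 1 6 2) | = 8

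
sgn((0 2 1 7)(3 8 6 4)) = 1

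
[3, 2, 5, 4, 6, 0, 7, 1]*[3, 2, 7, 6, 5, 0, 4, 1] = [6, 7, 0, 5, 4, 3, 1, 2]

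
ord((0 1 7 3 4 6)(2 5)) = 6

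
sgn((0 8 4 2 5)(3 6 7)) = 1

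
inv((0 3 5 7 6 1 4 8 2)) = (0 2 8 4 1 6 7 5 3)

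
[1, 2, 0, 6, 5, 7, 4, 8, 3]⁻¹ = [2, 0, 1, 8, 6, 4, 3, 5, 7]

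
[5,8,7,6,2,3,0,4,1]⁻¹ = [6,8,4,5,7,0,3,2,1]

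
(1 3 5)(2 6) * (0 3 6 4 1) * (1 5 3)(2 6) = (0 1 2 4 5)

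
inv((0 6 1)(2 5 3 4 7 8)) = (0 1 6)(2 8 7 4 3 5)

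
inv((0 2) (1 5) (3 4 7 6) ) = (0 2) (1 5) (3 6 7 4) 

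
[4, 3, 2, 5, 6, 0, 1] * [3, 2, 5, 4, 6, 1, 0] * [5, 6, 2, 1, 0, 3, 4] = [4, 0, 3, 6, 5, 1, 2]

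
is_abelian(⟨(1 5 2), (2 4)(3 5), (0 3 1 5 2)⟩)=no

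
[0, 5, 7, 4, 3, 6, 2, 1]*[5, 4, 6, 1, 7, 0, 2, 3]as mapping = [0→5, 1→0, 2→3, 3→7, 4→1, 5→2, 6→6, 7→4]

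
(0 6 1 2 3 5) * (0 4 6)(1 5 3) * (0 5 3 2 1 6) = (0 5 4)(2 6 3)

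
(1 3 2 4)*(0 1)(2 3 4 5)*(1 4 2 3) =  (0 4)(1 2 5 3)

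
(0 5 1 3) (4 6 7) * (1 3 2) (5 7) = (0 7 4 6 5 3) (1 2) 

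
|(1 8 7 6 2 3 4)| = 7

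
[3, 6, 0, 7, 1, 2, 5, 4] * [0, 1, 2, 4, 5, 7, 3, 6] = [4, 3, 0, 6, 1, 2, 7, 5]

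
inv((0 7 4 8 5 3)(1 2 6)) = (0 3 5 8 4 7)(1 6 2)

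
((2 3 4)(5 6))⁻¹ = (2 4 3)(5 6)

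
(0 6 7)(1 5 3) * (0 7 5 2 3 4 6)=(1 2 3)(4 6 5)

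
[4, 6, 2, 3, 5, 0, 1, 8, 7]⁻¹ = [5, 6, 2, 3, 0, 4, 1, 8, 7]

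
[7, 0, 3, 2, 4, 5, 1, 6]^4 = [0, 1, 2, 3, 4, 5, 6, 7]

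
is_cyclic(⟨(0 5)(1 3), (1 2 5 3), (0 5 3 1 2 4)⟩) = no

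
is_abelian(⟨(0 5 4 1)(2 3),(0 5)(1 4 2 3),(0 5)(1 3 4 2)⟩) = no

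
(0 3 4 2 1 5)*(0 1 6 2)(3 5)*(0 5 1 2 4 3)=(0 1)(2 6 4 5)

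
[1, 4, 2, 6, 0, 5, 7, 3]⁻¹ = [4, 0, 2, 7, 1, 5, 3, 6]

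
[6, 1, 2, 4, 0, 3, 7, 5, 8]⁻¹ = [4, 1, 2, 5, 3, 7, 0, 6, 8]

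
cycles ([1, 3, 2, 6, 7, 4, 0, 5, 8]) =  (0 1 3 6) (4 7 5) 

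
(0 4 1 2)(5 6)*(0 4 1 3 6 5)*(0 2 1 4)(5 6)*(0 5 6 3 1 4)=(1 4)(2 5 3 6)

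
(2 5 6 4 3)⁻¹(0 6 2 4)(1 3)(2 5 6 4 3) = (0 4 5 3)(1 2)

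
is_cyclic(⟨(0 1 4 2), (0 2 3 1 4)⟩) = no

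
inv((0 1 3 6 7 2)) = (0 2 7 6 3 1)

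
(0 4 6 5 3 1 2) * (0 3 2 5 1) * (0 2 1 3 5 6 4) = (1 6 3 2 5)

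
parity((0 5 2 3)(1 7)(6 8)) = odd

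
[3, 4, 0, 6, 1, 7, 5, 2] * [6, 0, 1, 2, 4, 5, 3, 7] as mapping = [0→2, 1→4, 2→6, 3→3, 4→0, 5→7, 6→5, 7→1] 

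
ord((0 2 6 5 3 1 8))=7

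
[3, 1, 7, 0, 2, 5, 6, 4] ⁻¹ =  [3, 1, 4, 0, 7, 5, 6, 2] 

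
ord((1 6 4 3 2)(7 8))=10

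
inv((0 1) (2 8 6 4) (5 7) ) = (0 1) (2 4 6 8) (5 7) 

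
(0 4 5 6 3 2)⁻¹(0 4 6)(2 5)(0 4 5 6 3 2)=(0 6)(3 4 5)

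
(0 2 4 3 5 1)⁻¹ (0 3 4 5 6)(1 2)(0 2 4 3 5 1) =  (0 4)(1 6 2 5 3)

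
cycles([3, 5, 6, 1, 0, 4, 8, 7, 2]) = (0 3 1 5 4)(2 6 8)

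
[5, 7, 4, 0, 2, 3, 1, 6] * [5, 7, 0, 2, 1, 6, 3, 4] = [6, 4, 1, 5, 0, 2, 7, 3]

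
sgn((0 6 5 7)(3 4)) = 1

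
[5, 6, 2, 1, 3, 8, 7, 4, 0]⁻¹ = [8, 3, 2, 4, 7, 0, 1, 6, 5]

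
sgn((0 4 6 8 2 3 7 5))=-1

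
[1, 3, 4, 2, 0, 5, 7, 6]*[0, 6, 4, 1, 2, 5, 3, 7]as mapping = [0→6, 1→1, 2→2, 3→4, 4→0, 5→5, 6→7, 7→3]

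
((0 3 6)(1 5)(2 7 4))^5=(0 6 3)(1 5)(2 4 7)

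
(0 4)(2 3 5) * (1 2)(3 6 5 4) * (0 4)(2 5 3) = (0 2 6 3)(1 5)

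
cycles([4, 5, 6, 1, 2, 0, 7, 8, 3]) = (0 4 2 6 7 8 3 1 5) 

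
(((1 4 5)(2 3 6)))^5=(1 5 4)(2 6 3)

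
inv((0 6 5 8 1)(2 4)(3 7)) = (0 1 8 5 6)(2 4)(3 7)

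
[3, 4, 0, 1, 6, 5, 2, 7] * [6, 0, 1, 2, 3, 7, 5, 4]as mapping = [0→2, 1→3, 2→6, 3→0, 4→5, 5→7, 6→1, 7→4]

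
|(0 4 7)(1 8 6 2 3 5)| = 6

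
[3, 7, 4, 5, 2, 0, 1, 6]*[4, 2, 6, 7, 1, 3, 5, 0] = [7, 0, 1, 3, 6, 4, 2, 5]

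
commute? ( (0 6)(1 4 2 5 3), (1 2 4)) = no: (0 6)(1 4 2 5 3) * (1 2 4) = (0 6)(2 5 3), (1 2 4) * (0 6)(1 4 2 5 3) = (0 6)(1 5 3)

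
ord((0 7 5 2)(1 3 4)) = 12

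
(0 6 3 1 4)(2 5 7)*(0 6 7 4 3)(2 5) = (0 7 5 4 6)(1 3)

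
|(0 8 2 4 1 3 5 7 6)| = 9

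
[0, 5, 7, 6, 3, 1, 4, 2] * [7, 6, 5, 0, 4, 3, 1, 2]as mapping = [0→7, 1→3, 2→2, 3→1, 4→0, 5→6, 6→4, 7→5]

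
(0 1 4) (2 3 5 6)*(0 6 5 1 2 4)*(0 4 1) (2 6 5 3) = (0 6 1 4 5 3) 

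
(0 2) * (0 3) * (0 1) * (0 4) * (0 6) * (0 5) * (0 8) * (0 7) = (0 2 3 1 4 6 5 8 7)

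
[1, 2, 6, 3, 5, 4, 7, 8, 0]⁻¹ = [8, 0, 1, 3, 5, 4, 2, 6, 7]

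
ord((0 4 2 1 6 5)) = 6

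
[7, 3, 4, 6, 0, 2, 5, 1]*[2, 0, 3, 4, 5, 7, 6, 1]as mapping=[0→1, 1→4, 2→5, 3→6, 4→2, 5→3, 6→7, 7→0]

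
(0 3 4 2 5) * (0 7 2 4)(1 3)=(0 1 3)(2 5 7)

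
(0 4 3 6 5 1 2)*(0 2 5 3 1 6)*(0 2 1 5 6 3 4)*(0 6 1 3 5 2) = (0 6 4 2 3) 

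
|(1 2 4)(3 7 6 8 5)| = 15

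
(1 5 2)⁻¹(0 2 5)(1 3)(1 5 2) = (0 1 2)(3 5)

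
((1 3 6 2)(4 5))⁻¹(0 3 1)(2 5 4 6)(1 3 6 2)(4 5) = (0 6 3)(1 4 5 2)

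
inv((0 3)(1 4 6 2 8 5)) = (0 3)(1 5 8 2 6 4)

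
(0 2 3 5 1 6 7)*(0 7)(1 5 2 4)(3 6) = (0 4 1 3 2 6)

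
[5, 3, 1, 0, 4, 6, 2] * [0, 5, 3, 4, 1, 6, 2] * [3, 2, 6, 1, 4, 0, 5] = [5, 4, 0, 3, 2, 6, 1]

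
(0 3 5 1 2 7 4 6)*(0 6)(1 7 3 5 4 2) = (0 5 7 2 3 4)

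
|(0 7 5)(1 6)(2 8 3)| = 6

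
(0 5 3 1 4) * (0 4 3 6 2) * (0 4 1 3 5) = (1 5 6 2 4)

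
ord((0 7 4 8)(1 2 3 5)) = 4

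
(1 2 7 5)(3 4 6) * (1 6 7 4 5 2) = (2 4 7)(3 5 6)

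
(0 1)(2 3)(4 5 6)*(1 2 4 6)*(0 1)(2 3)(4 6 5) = (0 3 6 5)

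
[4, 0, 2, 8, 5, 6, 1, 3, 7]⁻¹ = [1, 6, 2, 7, 0, 4, 5, 8, 3]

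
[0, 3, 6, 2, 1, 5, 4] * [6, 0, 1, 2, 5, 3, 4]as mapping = [0→6, 1→2, 2→4, 3→1, 4→0, 5→3, 6→5]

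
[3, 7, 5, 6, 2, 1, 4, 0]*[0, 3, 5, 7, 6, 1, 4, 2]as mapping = [0→7, 1→2, 2→1, 3→4, 4→5, 5→3, 6→6, 7→0]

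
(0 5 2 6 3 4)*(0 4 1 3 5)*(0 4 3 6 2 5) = (0 4 3 1 6)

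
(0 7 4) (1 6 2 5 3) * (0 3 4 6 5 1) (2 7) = (0 2 1 5 4 3) (6 7) 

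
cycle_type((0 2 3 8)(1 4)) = 2.4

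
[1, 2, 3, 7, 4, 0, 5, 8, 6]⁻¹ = [5, 0, 1, 2, 4, 6, 8, 3, 7]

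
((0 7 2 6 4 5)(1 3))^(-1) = (0 5 4 6 2 7)(1 3)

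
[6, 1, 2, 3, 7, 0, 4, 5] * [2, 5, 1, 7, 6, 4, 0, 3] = [0, 5, 1, 7, 3, 2, 6, 4]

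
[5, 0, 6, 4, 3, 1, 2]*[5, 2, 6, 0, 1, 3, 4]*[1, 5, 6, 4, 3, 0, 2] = [4, 0, 3, 5, 1, 6, 2]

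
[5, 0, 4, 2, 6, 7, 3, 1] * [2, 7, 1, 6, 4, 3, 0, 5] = [3, 2, 4, 1, 0, 5, 6, 7]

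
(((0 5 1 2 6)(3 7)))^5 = (3 7)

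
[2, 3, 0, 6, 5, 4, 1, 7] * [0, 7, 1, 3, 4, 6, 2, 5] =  [1, 3, 0, 2, 6, 4, 7, 5]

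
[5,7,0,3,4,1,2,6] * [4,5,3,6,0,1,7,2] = [1,2,4,6,0,5,3,7]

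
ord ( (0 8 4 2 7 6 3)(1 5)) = 14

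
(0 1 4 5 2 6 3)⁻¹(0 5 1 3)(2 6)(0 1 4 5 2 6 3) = (0 1 2 4)(3 6)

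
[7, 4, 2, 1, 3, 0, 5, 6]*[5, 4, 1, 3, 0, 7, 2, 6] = [6, 0, 1, 4, 3, 5, 7, 2]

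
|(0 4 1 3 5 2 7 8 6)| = 9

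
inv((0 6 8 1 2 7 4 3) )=(0 3 4 7 2 1 8 6) 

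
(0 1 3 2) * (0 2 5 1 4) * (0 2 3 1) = (0 4 2 3 5)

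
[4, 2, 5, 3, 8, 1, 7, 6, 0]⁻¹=[8, 5, 1, 3, 0, 2, 7, 6, 4]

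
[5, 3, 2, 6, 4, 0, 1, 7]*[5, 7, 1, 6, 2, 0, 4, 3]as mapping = [0→0, 1→6, 2→1, 3→4, 4→2, 5→5, 6→7, 7→3]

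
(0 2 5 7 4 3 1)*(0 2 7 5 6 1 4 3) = (0 7 3 4)(1 2 6)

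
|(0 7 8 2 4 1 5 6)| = 8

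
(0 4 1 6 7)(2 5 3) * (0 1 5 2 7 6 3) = (0 4 5)(1 3 7)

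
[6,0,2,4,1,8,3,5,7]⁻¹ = [1,4,2,6,3,7,0,8,5]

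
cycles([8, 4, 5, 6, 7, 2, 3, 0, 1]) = (0 8 1 4 7)(2 5)(3 6)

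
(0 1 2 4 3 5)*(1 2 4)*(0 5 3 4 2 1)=(0 1 2)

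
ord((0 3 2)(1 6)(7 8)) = 6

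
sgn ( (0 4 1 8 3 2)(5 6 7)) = -1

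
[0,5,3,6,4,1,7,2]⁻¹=[0,5,7,2,4,1,3,6]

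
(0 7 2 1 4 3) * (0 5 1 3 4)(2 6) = (0 7 6 2 3 5 1)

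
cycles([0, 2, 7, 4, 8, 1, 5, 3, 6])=(1 2 7 3 4 8 6 5)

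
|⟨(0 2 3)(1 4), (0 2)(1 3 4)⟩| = 120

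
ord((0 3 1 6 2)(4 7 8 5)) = 20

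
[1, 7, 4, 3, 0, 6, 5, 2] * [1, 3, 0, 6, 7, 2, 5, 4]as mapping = [0→3, 1→4, 2→7, 3→6, 4→1, 5→5, 6→2, 7→0]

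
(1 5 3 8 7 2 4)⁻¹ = (1 4 2 7 8 3 5)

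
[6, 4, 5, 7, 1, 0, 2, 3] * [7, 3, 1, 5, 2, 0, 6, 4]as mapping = [0→6, 1→2, 2→0, 3→4, 4→3, 5→7, 6→1, 7→5]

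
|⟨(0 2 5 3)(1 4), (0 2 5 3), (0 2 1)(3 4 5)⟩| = 48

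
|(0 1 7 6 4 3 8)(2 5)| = 14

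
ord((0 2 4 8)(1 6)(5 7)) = 4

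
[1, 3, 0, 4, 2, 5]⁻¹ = [2, 0, 4, 1, 3, 5]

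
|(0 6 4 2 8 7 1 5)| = 8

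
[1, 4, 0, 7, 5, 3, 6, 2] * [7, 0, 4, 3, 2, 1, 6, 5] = [0, 2, 7, 5, 1, 3, 6, 4]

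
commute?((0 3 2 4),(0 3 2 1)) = no:(0 3 2 4)*(0 3 2 1) = (0 2 4 3 1),(0 3 2 1)*(0 3 2 4) = (0 2 1 3 4)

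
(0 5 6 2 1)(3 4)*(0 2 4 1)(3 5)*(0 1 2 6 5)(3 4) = (0 4)(1 6 3 2)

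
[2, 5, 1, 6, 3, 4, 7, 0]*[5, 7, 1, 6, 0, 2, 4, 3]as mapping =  [0→1, 1→2, 2→7, 3→4, 4→6, 5→0, 6→3, 7→5]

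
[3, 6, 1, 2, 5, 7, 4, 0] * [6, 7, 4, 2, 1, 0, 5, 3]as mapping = [0→2, 1→5, 2→7, 3→4, 4→0, 5→3, 6→1, 7→6]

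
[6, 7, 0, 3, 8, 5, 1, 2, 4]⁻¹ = [2, 6, 7, 3, 8, 5, 0, 1, 4]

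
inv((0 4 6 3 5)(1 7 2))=(0 5 3 6 4)(1 2 7)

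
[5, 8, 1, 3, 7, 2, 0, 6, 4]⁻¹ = [6, 2, 5, 3, 8, 0, 7, 4, 1]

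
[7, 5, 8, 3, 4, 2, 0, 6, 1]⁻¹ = [6, 8, 5, 3, 4, 1, 7, 0, 2]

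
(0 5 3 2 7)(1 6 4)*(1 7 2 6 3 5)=(0 1 3 6 4 7)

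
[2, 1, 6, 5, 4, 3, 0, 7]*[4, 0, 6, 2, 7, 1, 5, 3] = [6, 0, 5, 1, 7, 2, 4, 3]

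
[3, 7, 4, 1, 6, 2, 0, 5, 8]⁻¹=[6, 3, 5, 0, 2, 7, 4, 1, 8]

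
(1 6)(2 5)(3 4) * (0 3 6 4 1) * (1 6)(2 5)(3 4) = (0 4 1 3 6)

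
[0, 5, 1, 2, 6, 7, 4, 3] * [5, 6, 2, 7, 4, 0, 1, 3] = [5, 0, 6, 2, 1, 3, 4, 7]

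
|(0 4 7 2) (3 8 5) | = 12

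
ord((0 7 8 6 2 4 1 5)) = 8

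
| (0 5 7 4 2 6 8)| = 7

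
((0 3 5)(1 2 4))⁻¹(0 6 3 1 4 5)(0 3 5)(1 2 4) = (0 3 6 5 2 1)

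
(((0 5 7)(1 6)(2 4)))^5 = (0 7 5)(1 6)(2 4)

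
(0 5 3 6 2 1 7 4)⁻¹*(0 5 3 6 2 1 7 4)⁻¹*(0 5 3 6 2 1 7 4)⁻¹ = (0 1 3 4 2 5 7 6)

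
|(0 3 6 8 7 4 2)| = 7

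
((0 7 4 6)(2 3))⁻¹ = (0 6 4 7)(2 3)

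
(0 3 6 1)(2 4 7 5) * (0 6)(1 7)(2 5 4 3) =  (0 2 3)(1 6 7 4)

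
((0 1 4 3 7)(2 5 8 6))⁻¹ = (0 7 3 4 1)(2 6 8 5)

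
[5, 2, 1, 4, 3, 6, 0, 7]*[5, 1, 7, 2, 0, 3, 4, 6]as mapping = [0→3, 1→7, 2→1, 3→0, 4→2, 5→4, 6→5, 7→6]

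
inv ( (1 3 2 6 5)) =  (1 5 6 2 3)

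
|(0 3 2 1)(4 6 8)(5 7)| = 12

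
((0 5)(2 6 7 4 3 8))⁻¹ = (0 5)(2 8 3 4 7 6)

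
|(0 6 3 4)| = 4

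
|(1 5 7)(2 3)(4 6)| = 6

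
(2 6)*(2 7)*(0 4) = (0 4)(2 6 7)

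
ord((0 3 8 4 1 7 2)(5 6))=14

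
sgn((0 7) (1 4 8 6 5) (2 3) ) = 1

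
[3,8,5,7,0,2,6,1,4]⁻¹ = [4,7,5,0,8,2,6,3,1]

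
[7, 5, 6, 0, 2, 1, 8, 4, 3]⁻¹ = [3, 5, 4, 8, 7, 1, 2, 0, 6]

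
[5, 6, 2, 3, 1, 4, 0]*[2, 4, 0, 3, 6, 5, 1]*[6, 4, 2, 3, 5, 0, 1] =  [0, 4, 6, 3, 5, 1, 2]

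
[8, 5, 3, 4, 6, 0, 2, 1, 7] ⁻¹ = [5, 7, 6, 2, 3, 1, 4, 8, 0] 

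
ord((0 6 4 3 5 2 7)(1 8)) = 14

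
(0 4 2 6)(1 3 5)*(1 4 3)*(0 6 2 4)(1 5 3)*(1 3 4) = (0 3 4 1 5)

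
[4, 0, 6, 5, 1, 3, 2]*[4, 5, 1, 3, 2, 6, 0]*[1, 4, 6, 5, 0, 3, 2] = [6, 0, 1, 2, 3, 5, 4]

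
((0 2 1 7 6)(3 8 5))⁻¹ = (0 6 7 1 2)(3 5 8)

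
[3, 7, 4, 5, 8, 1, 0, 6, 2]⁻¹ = [6, 5, 8, 0, 2, 3, 7, 1, 4]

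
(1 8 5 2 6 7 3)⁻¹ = (1 3 7 6 2 5 8)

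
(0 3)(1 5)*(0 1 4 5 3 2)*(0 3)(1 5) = (0 2 3 5 4 1)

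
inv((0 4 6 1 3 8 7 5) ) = (0 5 7 8 3 1 6 4) 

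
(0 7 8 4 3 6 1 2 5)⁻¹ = (0 5 2 1 6 3 4 8 7)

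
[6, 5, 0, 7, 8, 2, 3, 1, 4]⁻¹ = [2, 7, 5, 6, 8, 1, 0, 3, 4]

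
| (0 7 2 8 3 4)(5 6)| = 6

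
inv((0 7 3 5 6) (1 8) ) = (0 6 5 3 7) (1 8) 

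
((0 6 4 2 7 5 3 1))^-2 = (0 3 7 4)(1 5 2 6)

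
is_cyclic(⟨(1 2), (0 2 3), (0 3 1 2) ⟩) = no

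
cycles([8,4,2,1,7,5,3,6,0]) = (0 8)(1 4 7 6 3)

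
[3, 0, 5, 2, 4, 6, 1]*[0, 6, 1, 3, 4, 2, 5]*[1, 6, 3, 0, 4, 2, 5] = [0, 1, 3, 6, 4, 2, 5]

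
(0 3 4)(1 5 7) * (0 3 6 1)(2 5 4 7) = (0 6 1 4 3 7)(2 5)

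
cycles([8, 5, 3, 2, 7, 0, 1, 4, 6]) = (0 8 6 1 5) (2 3) (4 7) 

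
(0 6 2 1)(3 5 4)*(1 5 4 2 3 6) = (0 1)(2 5)(3 4 6)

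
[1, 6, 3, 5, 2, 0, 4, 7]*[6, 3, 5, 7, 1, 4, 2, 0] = [3, 2, 7, 4, 5, 6, 1, 0]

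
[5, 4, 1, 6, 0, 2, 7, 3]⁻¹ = [4, 2, 5, 7, 1, 0, 3, 6]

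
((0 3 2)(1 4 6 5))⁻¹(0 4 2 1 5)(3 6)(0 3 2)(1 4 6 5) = (0 4 1 3 6)(2 5)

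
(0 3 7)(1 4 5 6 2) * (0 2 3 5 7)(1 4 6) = (0 5 1 6 3)(2 4 7)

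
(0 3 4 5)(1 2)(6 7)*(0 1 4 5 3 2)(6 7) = (0 2 4 3 5 1)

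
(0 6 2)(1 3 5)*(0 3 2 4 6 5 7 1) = (0 5)(1 2 3 7)(4 6)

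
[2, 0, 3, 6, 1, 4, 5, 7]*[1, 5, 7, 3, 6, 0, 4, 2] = [7, 1, 3, 4, 5, 6, 0, 2]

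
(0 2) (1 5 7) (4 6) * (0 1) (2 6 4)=(0 6 2 1 5 7) 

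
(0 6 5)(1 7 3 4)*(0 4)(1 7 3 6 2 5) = (0 2 5 4 7 6 1 3)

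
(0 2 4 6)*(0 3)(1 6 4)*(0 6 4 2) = (1 4 2)(3 6)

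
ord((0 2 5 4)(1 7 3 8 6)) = 20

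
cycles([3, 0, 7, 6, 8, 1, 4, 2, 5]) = (0 3 6 4 8 5 1)(2 7)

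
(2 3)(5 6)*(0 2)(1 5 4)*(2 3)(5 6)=(0 3)(1 6 4)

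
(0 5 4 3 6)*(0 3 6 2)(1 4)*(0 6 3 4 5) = (1 5)(2 6 4 3)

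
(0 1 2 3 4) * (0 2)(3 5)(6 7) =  (0 1)(2 5 3 4)(6 7)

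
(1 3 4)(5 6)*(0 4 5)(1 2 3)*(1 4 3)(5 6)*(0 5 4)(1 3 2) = (0 2 3 6 5 4 1)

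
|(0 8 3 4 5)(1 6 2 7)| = 20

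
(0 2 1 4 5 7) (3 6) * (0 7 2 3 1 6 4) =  (0 3 4 5 2 6 1) 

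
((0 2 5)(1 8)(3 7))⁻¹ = (0 5 2)(1 8)(3 7)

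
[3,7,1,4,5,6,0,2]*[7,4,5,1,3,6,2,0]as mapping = [0→1,1→0,2→4,3→3,4→6,5→2,6→7,7→5]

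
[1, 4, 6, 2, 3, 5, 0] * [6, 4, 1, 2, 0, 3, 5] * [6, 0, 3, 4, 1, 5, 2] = [1, 6, 5, 0, 3, 4, 2]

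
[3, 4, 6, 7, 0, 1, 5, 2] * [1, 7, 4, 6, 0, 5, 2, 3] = [6, 0, 2, 3, 1, 7, 5, 4]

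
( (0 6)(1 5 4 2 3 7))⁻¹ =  (0 6)(1 7 3 2 4 5)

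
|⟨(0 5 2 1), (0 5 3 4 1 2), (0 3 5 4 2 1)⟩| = 720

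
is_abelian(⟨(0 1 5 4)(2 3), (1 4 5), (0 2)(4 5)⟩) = no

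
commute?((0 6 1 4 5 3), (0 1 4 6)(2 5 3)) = no:(0 6 1 4 5 3)*(0 1 4 6)(2 5 3) = (1 6 4 3)(2 5), (0 1 4 6)(2 5 3)*(0 6 1 4 5 3) = (0 4 1 5)(2 3)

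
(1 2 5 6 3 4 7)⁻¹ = (1 7 4 3 6 5 2)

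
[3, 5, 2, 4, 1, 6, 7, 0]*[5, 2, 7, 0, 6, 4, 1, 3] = [0, 4, 7, 6, 2, 1, 3, 5]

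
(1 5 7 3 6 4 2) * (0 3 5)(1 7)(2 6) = (0 3 2 7 5 1)(4 6)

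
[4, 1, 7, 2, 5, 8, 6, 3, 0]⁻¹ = [8, 1, 3, 7, 0, 4, 6, 2, 5]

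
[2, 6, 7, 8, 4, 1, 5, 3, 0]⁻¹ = [8, 5, 0, 7, 4, 6, 1, 2, 3]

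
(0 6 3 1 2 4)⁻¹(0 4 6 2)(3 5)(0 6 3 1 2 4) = (0 3 4 6)(1 5)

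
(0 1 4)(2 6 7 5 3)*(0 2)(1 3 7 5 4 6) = (0 3)(1 6 5 7 4 2)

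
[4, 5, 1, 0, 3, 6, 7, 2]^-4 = [3, 5, 1, 4, 0, 6, 7, 2]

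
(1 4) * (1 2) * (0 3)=(0 3)(1 4 2)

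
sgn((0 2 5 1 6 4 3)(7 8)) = -1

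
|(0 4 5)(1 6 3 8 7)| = 15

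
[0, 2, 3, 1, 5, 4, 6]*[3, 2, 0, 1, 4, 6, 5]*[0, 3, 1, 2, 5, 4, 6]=[2, 0, 3, 1, 6, 5, 4]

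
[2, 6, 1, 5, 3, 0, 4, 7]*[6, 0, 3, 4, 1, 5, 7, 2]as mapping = [0→3, 1→7, 2→0, 3→5, 4→4, 5→6, 6→1, 7→2]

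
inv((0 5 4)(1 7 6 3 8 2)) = (0 4 5)(1 2 8 3 6 7)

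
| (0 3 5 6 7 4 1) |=7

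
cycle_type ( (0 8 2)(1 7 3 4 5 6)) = 3.6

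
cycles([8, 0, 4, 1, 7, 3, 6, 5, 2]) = (0 8 2 4 7 5 3 1)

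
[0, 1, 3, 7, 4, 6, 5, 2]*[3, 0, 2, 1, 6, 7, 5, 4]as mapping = [0→3, 1→0, 2→1, 3→4, 4→6, 5→5, 6→7, 7→2]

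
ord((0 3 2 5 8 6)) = 6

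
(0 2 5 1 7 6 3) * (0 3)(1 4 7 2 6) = (0 6)(1 2 5 4 7)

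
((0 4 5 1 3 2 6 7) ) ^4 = (0 3) (1 7) (2 4) (5 6) 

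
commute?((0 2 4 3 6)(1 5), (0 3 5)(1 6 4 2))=no:(0 2 4 3 6)(1 5) * (0 3 5)(1 6 4 2)=(0 1)(3 4 5 6), (0 3 5)(1 6 4 2) * (0 2 4 3 6)(1 5)=(0 6 3 1)(2 5)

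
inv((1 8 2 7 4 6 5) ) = (1 5 6 4 7 2 8) 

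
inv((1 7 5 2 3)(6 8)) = (1 3 2 5 7)(6 8)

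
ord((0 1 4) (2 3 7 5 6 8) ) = 6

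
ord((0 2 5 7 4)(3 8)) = 10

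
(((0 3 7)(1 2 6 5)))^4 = (0 3 7)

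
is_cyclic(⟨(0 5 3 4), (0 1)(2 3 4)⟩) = no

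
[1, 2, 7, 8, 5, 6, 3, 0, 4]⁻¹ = [7, 0, 1, 6, 8, 4, 5, 2, 3]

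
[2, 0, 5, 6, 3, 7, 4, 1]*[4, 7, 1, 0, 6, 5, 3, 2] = [1, 4, 5, 3, 0, 2, 6, 7]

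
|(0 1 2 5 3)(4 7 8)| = 15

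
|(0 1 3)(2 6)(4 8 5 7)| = 12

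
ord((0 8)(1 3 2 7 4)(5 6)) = 10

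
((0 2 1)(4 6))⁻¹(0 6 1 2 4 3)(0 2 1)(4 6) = (0 1 6 3 2 4)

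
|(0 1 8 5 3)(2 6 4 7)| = 20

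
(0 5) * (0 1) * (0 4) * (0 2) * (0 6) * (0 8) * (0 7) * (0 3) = (0 5 1 4 2 6 8 7 3)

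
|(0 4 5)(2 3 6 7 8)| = 15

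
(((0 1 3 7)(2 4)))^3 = (0 7 3 1)(2 4)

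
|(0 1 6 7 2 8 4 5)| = 8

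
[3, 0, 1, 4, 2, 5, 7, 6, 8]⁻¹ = [1, 2, 4, 0, 3, 5, 7, 6, 8]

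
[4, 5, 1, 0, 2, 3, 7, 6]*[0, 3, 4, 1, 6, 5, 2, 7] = [6, 5, 3, 0, 4, 1, 7, 2]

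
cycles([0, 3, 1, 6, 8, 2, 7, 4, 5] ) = (1 3 6 7 4 8 5 2) 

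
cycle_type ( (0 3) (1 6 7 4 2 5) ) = 2.6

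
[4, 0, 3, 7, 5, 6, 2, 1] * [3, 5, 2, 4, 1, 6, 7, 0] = [1, 3, 4, 0, 6, 7, 2, 5]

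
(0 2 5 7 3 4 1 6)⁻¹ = (0 6 1 4 3 7 5 2)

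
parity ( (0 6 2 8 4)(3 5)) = odd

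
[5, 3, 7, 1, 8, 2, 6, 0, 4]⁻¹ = [7, 3, 5, 1, 8, 0, 6, 2, 4]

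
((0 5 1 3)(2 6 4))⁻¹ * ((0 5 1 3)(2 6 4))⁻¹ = (0 1)(2 6 4)(3 5)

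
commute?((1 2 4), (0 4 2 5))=no:(1 2 4)*(0 4 2 5)=(0 4 1 5), (0 4 2 5)*(1 2 4)=(0 1 2 5)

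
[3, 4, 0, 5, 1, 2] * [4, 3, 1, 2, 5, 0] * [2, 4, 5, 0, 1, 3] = [5, 3, 1, 2, 0, 4]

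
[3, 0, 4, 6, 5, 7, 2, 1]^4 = [4, 2, 1, 5, 0, 3, 7, 6]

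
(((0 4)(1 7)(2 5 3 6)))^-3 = (0 4)(1 7)(2 5 3 6)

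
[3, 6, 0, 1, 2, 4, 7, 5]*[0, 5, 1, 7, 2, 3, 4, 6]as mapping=[0→7, 1→4, 2→0, 3→5, 4→1, 5→2, 6→6, 7→3]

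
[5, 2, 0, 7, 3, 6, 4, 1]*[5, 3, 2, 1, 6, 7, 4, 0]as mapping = [0→7, 1→2, 2→5, 3→0, 4→1, 5→4, 6→6, 7→3]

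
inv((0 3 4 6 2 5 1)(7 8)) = (0 1 5 2 6 4 3)(7 8)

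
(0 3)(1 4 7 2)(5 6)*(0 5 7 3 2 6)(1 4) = (0 2 4 3 5)(6 7)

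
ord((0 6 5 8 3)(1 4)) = 10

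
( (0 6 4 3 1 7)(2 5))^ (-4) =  (0 4 1)(3 7 6)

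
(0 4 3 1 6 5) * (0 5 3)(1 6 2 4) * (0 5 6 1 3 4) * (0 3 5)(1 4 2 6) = (0 5 1 6 2 3 4)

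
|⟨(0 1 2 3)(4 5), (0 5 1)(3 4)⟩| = 720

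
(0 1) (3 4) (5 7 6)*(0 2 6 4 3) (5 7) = (0 1 2 6 7 4) 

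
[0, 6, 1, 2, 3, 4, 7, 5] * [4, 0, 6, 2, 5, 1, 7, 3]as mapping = [0→4, 1→7, 2→0, 3→6, 4→2, 5→5, 6→3, 7→1]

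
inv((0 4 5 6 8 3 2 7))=(0 7 2 3 8 6 5 4)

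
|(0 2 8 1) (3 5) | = 4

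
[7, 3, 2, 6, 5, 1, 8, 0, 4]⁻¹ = [7, 5, 2, 1, 8, 4, 3, 0, 6]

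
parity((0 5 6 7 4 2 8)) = even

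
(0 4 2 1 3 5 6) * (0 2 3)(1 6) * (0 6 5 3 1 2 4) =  (1 6 4)(2 5)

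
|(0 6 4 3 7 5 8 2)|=8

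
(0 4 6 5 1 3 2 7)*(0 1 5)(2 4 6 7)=(0 6)(1 3 4 7)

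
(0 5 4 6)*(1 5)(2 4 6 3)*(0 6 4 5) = (0 1)(2 5 4 3)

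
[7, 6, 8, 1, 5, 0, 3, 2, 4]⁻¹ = [5, 3, 7, 6, 8, 4, 1, 0, 2]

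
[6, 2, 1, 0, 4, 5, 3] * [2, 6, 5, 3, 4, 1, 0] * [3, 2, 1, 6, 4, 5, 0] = [3, 5, 0, 1, 4, 2, 6]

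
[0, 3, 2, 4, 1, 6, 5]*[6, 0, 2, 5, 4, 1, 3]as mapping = [0→6, 1→5, 2→2, 3→4, 4→0, 5→3, 6→1]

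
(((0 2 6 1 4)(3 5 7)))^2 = (0 6 4 2 1)(3 7 5)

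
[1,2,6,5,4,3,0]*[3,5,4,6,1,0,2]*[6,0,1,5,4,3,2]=[3,4,1,6,0,2,5]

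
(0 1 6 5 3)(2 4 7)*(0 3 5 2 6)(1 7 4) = (0 7 6 2 1)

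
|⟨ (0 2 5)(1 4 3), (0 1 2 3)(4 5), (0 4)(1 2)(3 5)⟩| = 72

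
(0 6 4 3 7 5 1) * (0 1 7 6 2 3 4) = (0 2 3 6)(5 7)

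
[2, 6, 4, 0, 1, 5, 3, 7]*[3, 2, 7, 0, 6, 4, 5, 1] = [7, 5, 6, 3, 2, 4, 0, 1]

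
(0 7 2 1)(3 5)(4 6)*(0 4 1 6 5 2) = (0 7)(1 4 5 3 2 6)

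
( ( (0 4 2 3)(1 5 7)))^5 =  (0 4 2 3)(1 7 5)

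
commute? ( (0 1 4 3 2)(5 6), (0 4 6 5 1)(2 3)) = no: (0 1 4 3 2)(5 6) * (0 4 6 5 1)(2 3) = (1 6)(2 4), (0 4 6 5 1)(2 3) * (0 1 4 3 2)(5 6) = (0 3)(4 5)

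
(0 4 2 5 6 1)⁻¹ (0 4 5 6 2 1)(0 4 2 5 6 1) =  (0 4 2 6 1 5)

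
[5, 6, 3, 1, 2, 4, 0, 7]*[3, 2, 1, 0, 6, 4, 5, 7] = [4, 5, 0, 2, 1, 6, 3, 7]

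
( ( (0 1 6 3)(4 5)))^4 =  ()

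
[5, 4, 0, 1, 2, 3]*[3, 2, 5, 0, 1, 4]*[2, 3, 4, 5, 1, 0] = [1, 3, 5, 4, 0, 2]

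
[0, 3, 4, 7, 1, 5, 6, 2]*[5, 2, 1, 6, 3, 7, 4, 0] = [5, 6, 3, 0, 2, 7, 4, 1]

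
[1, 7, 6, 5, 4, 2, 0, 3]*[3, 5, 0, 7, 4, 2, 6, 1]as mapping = [0→5, 1→1, 2→6, 3→2, 4→4, 5→0, 6→3, 7→7]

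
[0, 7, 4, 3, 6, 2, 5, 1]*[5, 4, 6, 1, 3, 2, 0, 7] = [5, 7, 3, 1, 0, 6, 2, 4]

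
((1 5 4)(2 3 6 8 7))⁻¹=(1 4 5)(2 7 8 6 3)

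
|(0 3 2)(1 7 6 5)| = 12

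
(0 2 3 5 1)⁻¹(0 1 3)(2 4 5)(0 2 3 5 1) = (0 5 2)(1 3 4)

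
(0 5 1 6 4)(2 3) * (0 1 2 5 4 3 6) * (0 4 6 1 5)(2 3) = (0 6 2 1 4 5 3)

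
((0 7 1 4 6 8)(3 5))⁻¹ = (0 8 6 4 1 7)(3 5)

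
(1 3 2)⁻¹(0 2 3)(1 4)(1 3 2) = (0 1 2)(3 4)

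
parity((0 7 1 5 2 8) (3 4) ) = even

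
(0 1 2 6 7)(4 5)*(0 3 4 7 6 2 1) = (3 4 5 7)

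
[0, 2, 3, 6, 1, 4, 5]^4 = [0, 5, 4, 1, 6, 3, 2]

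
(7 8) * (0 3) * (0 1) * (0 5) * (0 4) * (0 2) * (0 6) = (0 3 1 5 4 2 6) (7 8) 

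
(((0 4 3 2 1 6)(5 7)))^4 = (0 1 3)(2 4 6)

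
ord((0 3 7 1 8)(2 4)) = 10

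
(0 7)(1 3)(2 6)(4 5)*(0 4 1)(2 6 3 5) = (0 7 4 2 3)(1 5)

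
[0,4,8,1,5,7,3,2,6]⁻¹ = [0,3,7,6,1,4,8,5,2]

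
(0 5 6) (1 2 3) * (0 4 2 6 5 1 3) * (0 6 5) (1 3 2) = (0 3 2 6 4 1 5) 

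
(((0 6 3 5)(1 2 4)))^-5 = (0 5 3 6)(1 2 4)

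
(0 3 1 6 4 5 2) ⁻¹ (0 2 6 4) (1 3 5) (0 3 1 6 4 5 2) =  (0 4 5 3) (1 2 6) 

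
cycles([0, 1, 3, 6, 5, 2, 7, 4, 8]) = (2 3 6 7 4 5)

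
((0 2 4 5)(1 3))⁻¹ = (0 5 4 2)(1 3)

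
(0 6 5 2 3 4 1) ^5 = (0 4 2 6 1 3 5) 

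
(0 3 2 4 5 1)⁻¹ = (0 1 5 4 2 3)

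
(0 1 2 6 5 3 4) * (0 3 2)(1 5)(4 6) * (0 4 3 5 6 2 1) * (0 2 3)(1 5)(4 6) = (0 4 1 6 2)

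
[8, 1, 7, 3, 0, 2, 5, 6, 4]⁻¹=[4, 1, 5, 3, 8, 6, 7, 2, 0]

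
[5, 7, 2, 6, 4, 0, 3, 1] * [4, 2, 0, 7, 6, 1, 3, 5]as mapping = [0→1, 1→5, 2→0, 3→3, 4→6, 5→4, 6→7, 7→2]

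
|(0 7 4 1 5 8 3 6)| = 8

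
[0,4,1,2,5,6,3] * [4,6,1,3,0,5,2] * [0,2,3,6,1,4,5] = [1,0,5,2,4,3,6]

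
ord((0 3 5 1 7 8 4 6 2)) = 9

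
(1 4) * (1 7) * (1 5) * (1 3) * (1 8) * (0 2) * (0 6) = (0 2 6) (1 4 7 5 3 8) 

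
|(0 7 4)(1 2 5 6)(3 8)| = 12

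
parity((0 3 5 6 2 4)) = odd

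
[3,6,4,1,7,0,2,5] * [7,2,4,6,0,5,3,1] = [6,3,0,2,1,7,4,5]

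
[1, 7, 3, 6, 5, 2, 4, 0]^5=[7, 0, 2, 3, 4, 5, 6, 1]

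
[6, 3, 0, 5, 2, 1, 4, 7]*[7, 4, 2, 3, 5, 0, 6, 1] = [6, 3, 7, 0, 2, 4, 5, 1]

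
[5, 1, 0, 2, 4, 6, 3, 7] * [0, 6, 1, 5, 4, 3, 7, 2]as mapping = [0→3, 1→6, 2→0, 3→1, 4→4, 5→7, 6→5, 7→2]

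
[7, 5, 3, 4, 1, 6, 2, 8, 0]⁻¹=[8, 4, 6, 2, 3, 1, 5, 0, 7]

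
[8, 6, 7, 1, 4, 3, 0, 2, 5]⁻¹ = [6, 3, 7, 5, 4, 8, 1, 2, 0]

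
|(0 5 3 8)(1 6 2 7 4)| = 20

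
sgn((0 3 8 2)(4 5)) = 1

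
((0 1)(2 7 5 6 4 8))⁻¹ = (0 1)(2 8 4 6 5 7)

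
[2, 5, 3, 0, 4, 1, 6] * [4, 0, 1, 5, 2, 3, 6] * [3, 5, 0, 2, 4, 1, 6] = [5, 2, 1, 4, 0, 3, 6]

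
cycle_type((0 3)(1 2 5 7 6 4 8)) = 2.7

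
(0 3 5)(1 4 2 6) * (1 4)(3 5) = (0 5)(2 6 4)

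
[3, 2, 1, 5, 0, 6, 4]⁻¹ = [4, 2, 1, 0, 6, 3, 5]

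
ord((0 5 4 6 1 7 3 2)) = 8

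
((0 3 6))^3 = ()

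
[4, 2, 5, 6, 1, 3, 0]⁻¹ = [6, 4, 1, 5, 0, 2, 3]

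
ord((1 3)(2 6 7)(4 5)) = 6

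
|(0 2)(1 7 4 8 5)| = 10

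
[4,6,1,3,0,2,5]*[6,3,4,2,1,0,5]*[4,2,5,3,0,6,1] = [2,6,3,5,1,0,4]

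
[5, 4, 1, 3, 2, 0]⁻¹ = [5, 2, 4, 3, 1, 0]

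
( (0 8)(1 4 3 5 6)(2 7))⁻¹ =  (0 8)(1 6 5 3 4)(2 7)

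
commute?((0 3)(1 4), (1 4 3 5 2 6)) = no:(0 3)(1 4)*(1 4 3 5 2 6) = (0 5 2 6 1 3), (1 4 3 5 2 6)*(0 3)(1 4) = (0 3 5 2 6 4)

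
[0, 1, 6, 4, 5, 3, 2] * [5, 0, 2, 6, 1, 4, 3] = [5, 0, 3, 1, 4, 6, 2] 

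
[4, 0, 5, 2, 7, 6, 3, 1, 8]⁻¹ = [1, 7, 3, 6, 0, 2, 5, 4, 8]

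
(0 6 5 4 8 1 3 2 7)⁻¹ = (0 7 2 3 1 8 4 5 6)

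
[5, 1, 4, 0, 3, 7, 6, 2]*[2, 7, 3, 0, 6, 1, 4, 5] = [1, 7, 6, 2, 0, 5, 4, 3]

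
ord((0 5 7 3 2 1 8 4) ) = 8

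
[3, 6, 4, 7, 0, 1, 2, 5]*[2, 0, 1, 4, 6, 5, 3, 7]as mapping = [0→4, 1→3, 2→6, 3→7, 4→2, 5→0, 6→1, 7→5]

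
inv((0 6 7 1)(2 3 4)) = (0 1 7 6)(2 4 3)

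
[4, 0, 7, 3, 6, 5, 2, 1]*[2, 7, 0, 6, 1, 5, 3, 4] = [1, 2, 4, 6, 3, 5, 0, 7]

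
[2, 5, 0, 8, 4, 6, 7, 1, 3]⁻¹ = [2, 7, 0, 8, 4, 1, 5, 6, 3]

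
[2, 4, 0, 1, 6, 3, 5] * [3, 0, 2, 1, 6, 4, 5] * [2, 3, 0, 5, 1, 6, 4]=[0, 4, 5, 2, 6, 3, 1]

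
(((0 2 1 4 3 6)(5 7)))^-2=(0 3 1)(2 6 4)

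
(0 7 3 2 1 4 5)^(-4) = (0 2 5 3 4 7 1)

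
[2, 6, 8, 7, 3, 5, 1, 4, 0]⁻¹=[8, 6, 0, 4, 7, 5, 1, 3, 2]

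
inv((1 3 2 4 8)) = (1 8 4 2 3)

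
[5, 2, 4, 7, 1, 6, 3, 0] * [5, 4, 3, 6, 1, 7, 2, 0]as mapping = [0→7, 1→3, 2→1, 3→0, 4→4, 5→2, 6→6, 7→5]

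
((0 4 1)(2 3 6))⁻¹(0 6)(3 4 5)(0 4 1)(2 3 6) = (1 5 6)(2 4)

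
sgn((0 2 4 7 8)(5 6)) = -1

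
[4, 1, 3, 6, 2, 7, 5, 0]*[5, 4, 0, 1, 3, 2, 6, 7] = [3, 4, 1, 6, 0, 7, 2, 5]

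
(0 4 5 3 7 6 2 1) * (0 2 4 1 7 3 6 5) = (0 1 2 7 5 6 4)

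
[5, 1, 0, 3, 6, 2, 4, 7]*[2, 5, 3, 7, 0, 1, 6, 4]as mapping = [0→1, 1→5, 2→2, 3→7, 4→6, 5→3, 6→0, 7→4]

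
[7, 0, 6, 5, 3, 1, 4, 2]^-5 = [6, 2, 3, 0, 1, 7, 5, 4]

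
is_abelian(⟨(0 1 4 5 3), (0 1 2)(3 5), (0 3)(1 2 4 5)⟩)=no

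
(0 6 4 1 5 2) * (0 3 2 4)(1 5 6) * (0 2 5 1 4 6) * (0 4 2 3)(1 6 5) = (0 2)(1 4 6 3)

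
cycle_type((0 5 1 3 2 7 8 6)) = 8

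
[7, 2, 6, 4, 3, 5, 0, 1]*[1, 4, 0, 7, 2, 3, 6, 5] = [5, 0, 6, 2, 7, 3, 1, 4]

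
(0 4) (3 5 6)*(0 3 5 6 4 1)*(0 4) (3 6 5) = (0 1 4 6 3 5) 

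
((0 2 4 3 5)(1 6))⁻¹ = (0 5 3 4 2)(1 6)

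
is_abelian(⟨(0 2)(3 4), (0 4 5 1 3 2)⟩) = no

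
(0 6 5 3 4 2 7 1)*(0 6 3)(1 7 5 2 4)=(0 3 1 6 2 5)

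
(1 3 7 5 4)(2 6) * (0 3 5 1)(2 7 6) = (0 3 6 7 1 5 4)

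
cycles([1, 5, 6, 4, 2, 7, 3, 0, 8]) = (0 1 5 7) (2 6 3 4) 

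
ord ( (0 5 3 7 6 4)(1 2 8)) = 6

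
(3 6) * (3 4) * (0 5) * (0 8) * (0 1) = (0 5 8 1)(3 6 4)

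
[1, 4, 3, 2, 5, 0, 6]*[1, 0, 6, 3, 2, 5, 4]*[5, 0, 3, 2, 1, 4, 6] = [5, 3, 2, 6, 4, 0, 1]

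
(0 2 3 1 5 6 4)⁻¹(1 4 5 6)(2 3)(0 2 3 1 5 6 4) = (0 6 4 5)(1 3)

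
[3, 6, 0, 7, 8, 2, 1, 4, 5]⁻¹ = [2, 6, 5, 0, 7, 8, 1, 3, 4]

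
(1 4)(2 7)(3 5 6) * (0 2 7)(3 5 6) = (0 2)(1 4)(3 6 5)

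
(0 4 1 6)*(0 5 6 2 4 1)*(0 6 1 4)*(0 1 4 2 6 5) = (0 2 1 6)(4 5)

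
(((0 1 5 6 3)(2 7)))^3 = (0 6 1 3 5)(2 7)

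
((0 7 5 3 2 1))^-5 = (0 7 5 3 2 1)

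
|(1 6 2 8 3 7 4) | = 7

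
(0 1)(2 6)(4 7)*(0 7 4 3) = (0 1 7 3)(2 6)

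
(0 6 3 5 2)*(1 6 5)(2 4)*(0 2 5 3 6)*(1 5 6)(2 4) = (0 3 5 2 4 6 1)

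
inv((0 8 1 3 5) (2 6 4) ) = (0 5 3 1 8) (2 4 6) 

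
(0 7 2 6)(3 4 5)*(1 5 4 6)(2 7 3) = (0 3 6)(1 5 2)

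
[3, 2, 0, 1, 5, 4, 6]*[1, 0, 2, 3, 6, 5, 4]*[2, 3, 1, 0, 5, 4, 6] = [0, 1, 3, 2, 4, 6, 5]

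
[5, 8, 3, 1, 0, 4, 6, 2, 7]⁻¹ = [4, 3, 7, 2, 5, 0, 6, 8, 1]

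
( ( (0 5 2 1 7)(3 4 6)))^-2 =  (0 1 5 7 2)(3 4 6)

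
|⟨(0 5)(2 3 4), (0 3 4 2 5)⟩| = 120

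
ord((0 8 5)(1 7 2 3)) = 12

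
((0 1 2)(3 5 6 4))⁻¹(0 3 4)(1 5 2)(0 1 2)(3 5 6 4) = (0 2 6)(1 5 3)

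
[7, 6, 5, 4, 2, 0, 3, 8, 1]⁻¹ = [5, 8, 4, 6, 3, 2, 1, 0, 7]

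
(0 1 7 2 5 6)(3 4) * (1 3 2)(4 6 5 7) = (0 3 6)(1 4 2 7)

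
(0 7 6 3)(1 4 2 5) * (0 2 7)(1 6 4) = (2 5 6 3)(4 7)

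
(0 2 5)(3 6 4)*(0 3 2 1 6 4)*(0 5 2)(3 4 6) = (0 1 3 6 5 4)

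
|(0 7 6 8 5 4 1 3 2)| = 9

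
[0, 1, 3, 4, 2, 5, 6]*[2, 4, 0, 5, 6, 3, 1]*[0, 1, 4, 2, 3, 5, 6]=[4, 3, 5, 6, 0, 2, 1]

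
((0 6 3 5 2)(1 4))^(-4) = (0 6 3 5 2)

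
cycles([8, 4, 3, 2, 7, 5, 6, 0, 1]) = (0 8 1 4 7)(2 3)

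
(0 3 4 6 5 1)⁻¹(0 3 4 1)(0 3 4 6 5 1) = (0 3 4 6)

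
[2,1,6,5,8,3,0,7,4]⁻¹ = [6,1,0,5,8,3,2,7,4]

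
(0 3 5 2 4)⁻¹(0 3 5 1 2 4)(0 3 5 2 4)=(0 3 5 2 1 4)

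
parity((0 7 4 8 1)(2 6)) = odd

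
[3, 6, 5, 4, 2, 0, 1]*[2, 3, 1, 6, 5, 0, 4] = [6, 4, 0, 5, 1, 2, 3]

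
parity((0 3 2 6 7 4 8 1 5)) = even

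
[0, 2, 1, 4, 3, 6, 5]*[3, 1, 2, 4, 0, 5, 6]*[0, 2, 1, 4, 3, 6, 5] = [4, 1, 2, 0, 3, 5, 6]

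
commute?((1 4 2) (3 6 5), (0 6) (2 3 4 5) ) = no:(1 4 2) (3 6 5)*(0 6) (2 3 4 5) = (0 6 2 1 5 4 3), (0 6) (2 3 4 5)*(1 4 2) (3 6 5) = (0 5 1 4 3 2 6) 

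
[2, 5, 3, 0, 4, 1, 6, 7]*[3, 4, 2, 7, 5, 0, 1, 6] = [2, 0, 7, 3, 5, 4, 1, 6]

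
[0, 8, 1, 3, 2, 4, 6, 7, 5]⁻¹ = [0, 2, 4, 3, 5, 8, 6, 7, 1]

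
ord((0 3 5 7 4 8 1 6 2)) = 9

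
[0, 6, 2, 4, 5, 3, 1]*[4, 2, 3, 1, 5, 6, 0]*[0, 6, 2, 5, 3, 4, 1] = [3, 0, 5, 4, 1, 6, 2]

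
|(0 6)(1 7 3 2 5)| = 10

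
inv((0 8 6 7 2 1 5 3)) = (0 3 5 1 2 7 6 8)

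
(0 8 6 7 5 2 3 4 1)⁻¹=(0 1 4 3 2 5 7 6 8)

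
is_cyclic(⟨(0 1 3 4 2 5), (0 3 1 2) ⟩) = no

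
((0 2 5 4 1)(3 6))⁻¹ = (0 1 4 5 2)(3 6)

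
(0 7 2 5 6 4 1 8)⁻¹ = (0 8 1 4 6 5 2 7)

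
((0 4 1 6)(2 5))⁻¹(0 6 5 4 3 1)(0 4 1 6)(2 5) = (0 2 1 3 6 4)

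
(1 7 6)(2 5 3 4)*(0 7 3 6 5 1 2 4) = (0 7 5 6 2 1 3)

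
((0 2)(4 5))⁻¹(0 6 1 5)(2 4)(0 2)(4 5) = (0 5)(1 4 2 6)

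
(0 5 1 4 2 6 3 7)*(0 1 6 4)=(0 5 6 3 7 1)(2 4)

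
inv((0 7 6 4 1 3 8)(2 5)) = (0 8 3 1 4 6 7)(2 5)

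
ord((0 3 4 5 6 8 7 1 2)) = 9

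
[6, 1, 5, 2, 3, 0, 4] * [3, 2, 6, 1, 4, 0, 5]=[5, 2, 0, 6, 1, 3, 4]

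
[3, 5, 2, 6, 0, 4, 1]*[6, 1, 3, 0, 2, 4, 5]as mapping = [0→0, 1→4, 2→3, 3→5, 4→6, 5→2, 6→1]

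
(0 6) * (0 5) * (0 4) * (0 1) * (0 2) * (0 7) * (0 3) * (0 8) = (0 6 5 4 1 2 7 3 8)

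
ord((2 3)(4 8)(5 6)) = 2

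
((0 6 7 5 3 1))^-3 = (0 5)(1 7)(3 6)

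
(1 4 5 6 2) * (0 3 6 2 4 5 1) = (0 3 6 4 1 5 2)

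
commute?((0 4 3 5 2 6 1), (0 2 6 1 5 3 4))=no:(0 4 3 5 2 6 1) * (0 2 6 1 5 3 4)=(1 2)(5 6), (0 2 6 1 5 3 4) * (0 4 3 5 2 6 1)=(0 6)(1 2)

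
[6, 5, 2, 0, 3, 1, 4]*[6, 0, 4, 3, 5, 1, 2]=[2, 1, 4, 6, 3, 0, 5]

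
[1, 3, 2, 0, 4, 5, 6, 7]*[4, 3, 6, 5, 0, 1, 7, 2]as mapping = [0→3, 1→5, 2→6, 3→4, 4→0, 5→1, 6→7, 7→2]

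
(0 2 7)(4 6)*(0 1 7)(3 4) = (0 2)(1 7)(3 4 6)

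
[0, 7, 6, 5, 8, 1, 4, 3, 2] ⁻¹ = [0, 5, 8, 7, 6, 3, 2, 1, 4] 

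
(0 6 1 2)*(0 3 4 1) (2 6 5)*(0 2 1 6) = (0 5 1) (2 3 4 6) 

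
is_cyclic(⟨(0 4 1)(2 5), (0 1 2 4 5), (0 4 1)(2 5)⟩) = no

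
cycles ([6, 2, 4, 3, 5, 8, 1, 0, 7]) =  (0 6 1 2 4 5 8 7)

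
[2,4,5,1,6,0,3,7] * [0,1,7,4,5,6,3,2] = [7,5,6,1,3,0,4,2]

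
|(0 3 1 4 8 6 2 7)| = 8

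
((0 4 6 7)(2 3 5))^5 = (0 4 6 7)(2 5 3)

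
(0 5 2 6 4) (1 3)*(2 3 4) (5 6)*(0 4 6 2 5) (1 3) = (0 2) (1 6 5) 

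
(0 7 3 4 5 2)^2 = (0 3 5)(2 7 4)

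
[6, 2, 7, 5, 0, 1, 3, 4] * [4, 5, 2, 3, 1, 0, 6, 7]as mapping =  [0→6, 1→2, 2→7, 3→0, 4→4, 5→5, 6→3, 7→1]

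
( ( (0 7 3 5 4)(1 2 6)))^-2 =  (0 5 7 4 3)(1 2 6)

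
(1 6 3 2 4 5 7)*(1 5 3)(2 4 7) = (1 6)(2 7 5)(3 4)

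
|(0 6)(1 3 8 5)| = 4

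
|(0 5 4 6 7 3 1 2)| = 8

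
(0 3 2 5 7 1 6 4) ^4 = (0 7) (1 3) (2 6) (4 5) 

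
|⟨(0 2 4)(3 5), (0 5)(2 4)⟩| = 120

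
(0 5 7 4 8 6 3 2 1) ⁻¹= (0 1 2 3 6 8 4 7 5) 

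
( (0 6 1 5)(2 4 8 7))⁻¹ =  (0 5 1 6)(2 7 8 4)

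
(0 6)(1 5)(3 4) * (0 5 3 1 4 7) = (0 6 5 4 1 3 7)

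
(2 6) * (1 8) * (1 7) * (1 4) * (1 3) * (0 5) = (0 5)(1 8 7 4 3)(2 6)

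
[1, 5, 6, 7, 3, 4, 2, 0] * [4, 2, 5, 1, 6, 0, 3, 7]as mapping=[0→2, 1→0, 2→3, 3→7, 4→1, 5→6, 6→5, 7→4]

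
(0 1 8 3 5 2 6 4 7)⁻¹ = (0 7 4 6 2 5 3 8 1)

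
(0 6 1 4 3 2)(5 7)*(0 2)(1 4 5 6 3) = (0 3)(1 5 7 6 4)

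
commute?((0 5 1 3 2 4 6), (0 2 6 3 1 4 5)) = no:(0 5 1 3 2 4 6)*(0 2 6 3 1 4 5) = (2 5 4 3 6), (0 2 6 3 1 4 5)*(0 5 1 3 2 4 6) = (0 4 1 6 2)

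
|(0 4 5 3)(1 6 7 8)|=4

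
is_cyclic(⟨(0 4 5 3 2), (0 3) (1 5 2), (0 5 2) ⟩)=no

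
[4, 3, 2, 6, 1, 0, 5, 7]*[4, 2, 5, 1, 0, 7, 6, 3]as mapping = [0→0, 1→1, 2→5, 3→6, 4→2, 5→4, 6→7, 7→3]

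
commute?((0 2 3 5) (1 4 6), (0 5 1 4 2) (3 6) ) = no:(0 2 3 5) (1 4 6)*(0 5 1 4 2) (3 6) = (1 2 6 4 3), (0 5 1 4 2) (3 6)*(0 2 3 5) (1 4 6) = (1 6 5 4 3) 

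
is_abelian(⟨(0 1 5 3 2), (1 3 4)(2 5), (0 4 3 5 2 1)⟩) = no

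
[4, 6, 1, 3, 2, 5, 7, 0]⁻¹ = [7, 2, 4, 3, 0, 5, 1, 6]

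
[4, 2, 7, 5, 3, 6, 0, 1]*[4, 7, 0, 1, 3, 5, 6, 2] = [3, 0, 2, 5, 1, 6, 4, 7]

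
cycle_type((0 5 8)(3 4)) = 2.3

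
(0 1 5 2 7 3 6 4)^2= (0 5 7 6)(1 2 3 4)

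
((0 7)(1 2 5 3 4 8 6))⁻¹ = (0 7)(1 6 8 4 3 5 2)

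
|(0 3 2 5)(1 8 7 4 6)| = 20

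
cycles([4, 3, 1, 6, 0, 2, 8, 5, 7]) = (0 4)(1 3 6 8 7 5 2)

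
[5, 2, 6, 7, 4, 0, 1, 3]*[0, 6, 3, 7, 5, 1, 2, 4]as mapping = [0→1, 1→3, 2→2, 3→4, 4→5, 5→0, 6→6, 7→7]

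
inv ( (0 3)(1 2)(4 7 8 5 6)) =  (0 3)(1 2)(4 6 5 8 7)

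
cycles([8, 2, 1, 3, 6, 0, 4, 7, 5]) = (0 8 5) (1 2) (4 6) 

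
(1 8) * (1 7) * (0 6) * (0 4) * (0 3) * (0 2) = (0 6 4 3 2)(1 8 7)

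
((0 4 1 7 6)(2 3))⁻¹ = (0 6 7 1 4)(2 3)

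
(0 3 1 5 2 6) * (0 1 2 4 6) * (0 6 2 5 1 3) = (2 6 3 5 4)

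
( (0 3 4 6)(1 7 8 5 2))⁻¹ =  (0 6 4 3)(1 2 5 8 7)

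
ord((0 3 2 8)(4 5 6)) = 12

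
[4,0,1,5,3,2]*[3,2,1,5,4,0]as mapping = [0→4,1→3,2→2,3→0,4→5,5→1]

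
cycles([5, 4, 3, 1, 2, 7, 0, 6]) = (0 5 7 6)(1 4 2 3)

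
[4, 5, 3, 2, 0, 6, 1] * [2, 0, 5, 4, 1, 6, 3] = [1, 6, 4, 5, 2, 3, 0]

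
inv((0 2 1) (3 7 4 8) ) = (0 1 2) (3 8 4 7) 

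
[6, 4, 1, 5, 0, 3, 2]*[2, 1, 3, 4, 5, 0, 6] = [6, 5, 1, 0, 2, 4, 3]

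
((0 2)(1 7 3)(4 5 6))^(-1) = (0 2)(1 3 7)(4 6 5)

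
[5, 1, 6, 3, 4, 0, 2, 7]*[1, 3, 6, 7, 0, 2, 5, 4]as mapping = [0→2, 1→3, 2→5, 3→7, 4→0, 5→1, 6→6, 7→4]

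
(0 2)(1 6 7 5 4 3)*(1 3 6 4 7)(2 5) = (0 5 7 2)(1 4 6)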